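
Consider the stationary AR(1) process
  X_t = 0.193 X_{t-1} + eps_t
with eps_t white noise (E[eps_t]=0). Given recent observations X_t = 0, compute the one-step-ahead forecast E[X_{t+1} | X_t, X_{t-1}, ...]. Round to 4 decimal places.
E[X_{t+1} \mid \mathcal F_t] = 0.0000

For an AR(p) model X_t = c + sum_i phi_i X_{t-i} + eps_t, the
one-step-ahead conditional mean is
  E[X_{t+1} | X_t, ...] = c + sum_i phi_i X_{t+1-i}.
Substitute known values:
  E[X_{t+1} | ...] = (0.193) * (0)
                   = 0.0000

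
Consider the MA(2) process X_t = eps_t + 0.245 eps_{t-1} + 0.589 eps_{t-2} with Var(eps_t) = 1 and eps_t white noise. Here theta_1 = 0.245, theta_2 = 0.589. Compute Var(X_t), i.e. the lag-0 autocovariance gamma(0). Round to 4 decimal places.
\gamma(0) = 1.4069

For an MA(q) process X_t = eps_t + sum_i theta_i eps_{t-i} with
Var(eps_t) = sigma^2, the variance is
  gamma(0) = sigma^2 * (1 + sum_i theta_i^2).
  sum_i theta_i^2 = (0.245)^2 + (0.589)^2 = 0.060025 + 0.346921 = 0.406946.
  gamma(0) = 1 * (1 + 0.406946) = 1 * 1.406946 = 1.406946, which rounds to 1.4069.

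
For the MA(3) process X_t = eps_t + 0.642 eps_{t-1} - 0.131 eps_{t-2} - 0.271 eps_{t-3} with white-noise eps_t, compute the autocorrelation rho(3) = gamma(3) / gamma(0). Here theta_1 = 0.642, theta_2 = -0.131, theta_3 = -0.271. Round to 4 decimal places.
\rho(3) = -0.1803

For an MA(q) process with theta_0 = 1, the autocovariance is
  gamma(k) = sigma^2 * sum_{i=0..q-k} theta_i * theta_{i+k},
and rho(k) = gamma(k) / gamma(0). Sigma^2 cancels.
  numerator   = (1)*(-0.271) = -0.271.
  denominator = (1)^2 + (0.642)^2 + (-0.131)^2 + (-0.271)^2 = 1.502766.
  rho(3) = -0.271 / 1.502766 = -0.1803.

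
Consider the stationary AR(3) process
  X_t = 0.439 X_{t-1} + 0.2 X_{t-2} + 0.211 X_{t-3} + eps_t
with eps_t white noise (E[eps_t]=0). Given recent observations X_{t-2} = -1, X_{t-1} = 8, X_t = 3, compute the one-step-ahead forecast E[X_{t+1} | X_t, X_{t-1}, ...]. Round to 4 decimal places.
E[X_{t+1} \mid \mathcal F_t] = 2.7060

For an AR(p) model X_t = c + sum_i phi_i X_{t-i} + eps_t, the
one-step-ahead conditional mean is
  E[X_{t+1} | X_t, ...] = c + sum_i phi_i X_{t+1-i}.
Substitute known values:
  E[X_{t+1} | ...] = (0.439) * (3) + (0.2) * (8) + (0.211) * (-1)
                   = 2.7060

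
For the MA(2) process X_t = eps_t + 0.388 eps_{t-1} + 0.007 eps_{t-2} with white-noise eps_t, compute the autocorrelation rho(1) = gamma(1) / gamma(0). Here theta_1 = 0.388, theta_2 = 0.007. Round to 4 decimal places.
\rho(1) = 0.3396

For an MA(q) process with theta_0 = 1, the autocovariance is
  gamma(k) = sigma^2 * sum_{i=0..q-k} theta_i * theta_{i+k},
and rho(k) = gamma(k) / gamma(0). Sigma^2 cancels.
  numerator   = (1)*(0.388) + (0.388)*(0.007) = 0.390716.
  denominator = (1)^2 + (0.388)^2 + (0.007)^2 = 1.150593.
  rho(1) = 0.390716 / 1.150593 = 0.3396.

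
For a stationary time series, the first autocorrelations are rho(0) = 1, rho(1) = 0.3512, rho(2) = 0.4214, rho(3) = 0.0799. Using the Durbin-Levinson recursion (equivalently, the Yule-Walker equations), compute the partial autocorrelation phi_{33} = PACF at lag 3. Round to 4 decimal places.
\phi_{33} = -0.1769

The PACF at lag k is phi_{kk}, the last component of the solution
to the Yule-Walker system G_k phi = r_k where
  (G_k)_{ij} = rho(|i - j|), (r_k)_i = rho(i), i,j = 1..k.
Equivalently, Durbin-Levinson gives phi_{kk} iteratively:
  phi_{11} = rho(1)
  phi_{kk} = [rho(k) - sum_{j=1..k-1} phi_{k-1,j} rho(k-j)]
            / [1 - sum_{j=1..k-1} phi_{k-1,j} rho(j)],
  phi_{k,j} = phi_{k-1,j} - phi_{kk} phi_{k-1,k-j},  j = 1..k-1.
Step k = 1:
  phi_11 = rho(1) = 0.3512.
Step k = 2:
  phi_22 = [rho(2) - phi_11 rho(1)] / [1 - phi_11 rho(1)] = [0.4214 - (0.3512)(0.3512)] / [1 - (0.3512)(0.3512)]
         = 0.29805856 / 0.87665856 = 0.339994.
  Update: phi_21 = phi_11 - phi_22 phi_11 = 0.3512 - (0.339994)(0.3512) = 0.231794.
Step k = 3:
  phi_33 = [rho(3) - phi_21 rho(2) - phi_22 rho(1)] / [1 - phi_21 rho(1) - phi_22 rho(2)]
    numerator   = 0.0799 - (0.231794)(0.4214) - (0.339994)(0.3512) = -0.13718391
    denominator = 1 - (0.231794)(0.3512) - (0.339994)(0.4214) = 0.77532047
  phi_33 = -0.13718391 / 0.77532047 = -0.1769.
Therefore phi_{33} = -0.1769.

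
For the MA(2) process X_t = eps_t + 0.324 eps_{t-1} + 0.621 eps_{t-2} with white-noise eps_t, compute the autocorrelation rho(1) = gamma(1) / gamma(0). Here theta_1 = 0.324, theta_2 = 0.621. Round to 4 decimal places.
\rho(1) = 0.3523

For an MA(q) process with theta_0 = 1, the autocovariance is
  gamma(k) = sigma^2 * sum_{i=0..q-k} theta_i * theta_{i+k},
and rho(k) = gamma(k) / gamma(0). Sigma^2 cancels.
  numerator   = (1)*(0.324) + (0.324)*(0.621) = 0.525204.
  denominator = (1)^2 + (0.324)^2 + (0.621)^2 = 1.490617.
  rho(1) = 0.525204 / 1.490617 = 0.3523.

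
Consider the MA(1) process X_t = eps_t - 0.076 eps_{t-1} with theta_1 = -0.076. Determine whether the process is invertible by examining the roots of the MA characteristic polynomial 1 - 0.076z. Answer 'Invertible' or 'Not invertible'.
\text{Invertible}

The MA(q) characteristic polynomial is P(z) = 1 - 0.076z.
Invertibility requires all roots to lie outside the unit circle, i.e. |z| > 1 for every root.
This is linear in z: 1 + (-0.076) z = 0  =>  z = -1/(-0.076) = 13.157895,  |z| = 13.157895.
Moduli of all roots: 13.1579.
All moduli strictly greater than 1? Yes.
Verdict: Invertible.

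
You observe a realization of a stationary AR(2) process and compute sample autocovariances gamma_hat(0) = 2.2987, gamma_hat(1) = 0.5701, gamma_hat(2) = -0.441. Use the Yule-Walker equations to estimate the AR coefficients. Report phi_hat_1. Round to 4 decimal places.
\hat\phi_{1} = 0.3150

The Yule-Walker equations for an AR(p) process read, in matrix form,
  Gamma_p phi = r_p,   with   (Gamma_p)_{ij} = gamma(|i - j|),
                       (r_p)_i = gamma(i),   i,j = 1..p.
Substitute the sample gammas (Toeplitz matrix and right-hand side of size 2):
  Gamma_p = [[2.2987, 0.5701], [0.5701, 2.2987]]
  r_p     = [0.5701, -0.441]
Written out:
  2.2987 phi_1 + 0.5701 phi_2 = 0.5701
  0.5701 phi_1 + 2.2987 phi_2 = -0.441
Solve by Cramer's rule:
  det = gamma(0)^2 - gamma(1)^2 = (2.2987)^2 - (0.5701)^2 = 5.28402169 - 0.32501401 = 4.95900768
  phi_hat_1 = [gamma(1) gamma(0) - gamma(1) gamma(2)] / det = [(0.5701)(2.2987) - (0.5701)(-0.441)] / 4.95900768 = 1.56190297 / 4.95900768 = 0.315
  phi_hat_2 = [gamma(0) gamma(2) - gamma(1)^2] / det = [(2.2987)(-0.441) - (0.5701)^2] / 4.95900768 = -1.33874071 / 4.95900768 = -0.27
So phi_hat = [0.3150, -0.2700].
Therefore phi_hat_1 = 0.3150.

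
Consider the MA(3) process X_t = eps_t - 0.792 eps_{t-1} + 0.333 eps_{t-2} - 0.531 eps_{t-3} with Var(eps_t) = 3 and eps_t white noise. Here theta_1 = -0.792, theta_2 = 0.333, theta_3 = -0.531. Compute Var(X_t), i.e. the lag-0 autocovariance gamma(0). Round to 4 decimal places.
\gamma(0) = 6.0603

For an MA(q) process X_t = eps_t + sum_i theta_i eps_{t-i} with
Var(eps_t) = sigma^2, the variance is
  gamma(0) = sigma^2 * (1 + sum_i theta_i^2).
  sum_i theta_i^2 = (-0.792)^2 + (0.333)^2 + (-0.531)^2 = 0.627264 + 0.110889 + 0.281961 = 1.020114.
  gamma(0) = 3 * (1 + 1.020114) = 3 * 2.020114 = 6.060342, which rounds to 6.0603.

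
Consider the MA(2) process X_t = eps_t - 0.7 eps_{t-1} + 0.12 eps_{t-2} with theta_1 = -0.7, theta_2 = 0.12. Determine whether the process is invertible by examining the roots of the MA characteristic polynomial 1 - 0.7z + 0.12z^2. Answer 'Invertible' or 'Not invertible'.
\text{Invertible}

The MA(q) characteristic polynomial is P(z) = 1 - 0.7z + 0.12z^2.
Invertibility requires all roots to lie outside the unit circle, i.e. |z| > 1 for every root.
Set 1 + (-0.7) z + (0.12) z^2 = 0, i.e. a z^2 + b z + c = 0 with a = 0.12, b = -0.7, c = 1.
Discriminant D = b^2 - 4ac = (-0.7)^2 - 4*(0.12)*1 = 0.49 - (0.48) = 0.01.
D >= 0, so the roots are real: z = (-b +/- sqrt(D)) / (2a) = (0.7 +/- 0.1) / (0.24).
  z_1 = (0.7 + 0.1) / (0.24) = 3.3333,   |z_1| = 3.3333.
  z_2 = (0.7 - 0.1) / (0.24) = 2.5,   |z_2| = 2.5.
Moduli of all roots: 3.3333, 2.5000.
All moduli strictly greater than 1? Yes.
Verdict: Invertible.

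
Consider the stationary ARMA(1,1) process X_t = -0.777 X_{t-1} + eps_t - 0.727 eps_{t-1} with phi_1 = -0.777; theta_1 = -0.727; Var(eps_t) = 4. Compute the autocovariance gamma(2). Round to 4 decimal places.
\gamma(2) = 18.4594

Multiply the model equation by X_{t-k} and take expectations. With theta_0 = psi_0 = 1 and psi_j the MA(infinity) weights, this gives
  gamma(k) - sum_i phi_i gamma(k-i) = c_k,
  c_k = sigma^2 * sum_{j=k..q} theta_j psi_{j-k}   (c_k = 0 for k > q),
using gamma(-m) = gamma(m).
psi-weights needed (psi_j = theta_j + sum_i phi_i psi_{j-i}):
  psi_1 = theta_1 + phi_1 = -0.727 + (-0.777) = -1.504
Right-hand sides:
  c_0 = sigma^2 (1 + theta_1 psi_1) = 4 * (1 + (-0.727)(-1.504)) = 4 * 2.093408 = 8.373632
  c_1 = sigma^2 theta_1 = 4 * (-0.727) = -2.908
  c_2 = 0
Equations for k = 0 and k = 1 (AR order 1):
  gamma(0) = phi_1 gamma(1) + c_0
  gamma(1) = phi_1 gamma(0) + c_1
Substituting the second into the first: gamma(0) (1 - phi_1^2) = c_0 + phi_1 c_1, so
  gamma(0) = (c_0 + phi_1 c_1) / (1 - phi_1^2) = (8.373632 + (-0.777)(-2.908)) / (1 - (-0.777)^2) = 10.633148 / 0.396271 = 26.833021.
  gamma(1) = phi_1 gamma(0) + c_1 = (-0.777)(26.833021) + (-2.908) = -23.757257.
For k = 2 (> q): gamma(2) = phi_1 gamma(1) = (-0.777)(-23.757257) = 18.459389.
Therefore gamma(2) = 18.4594 (to 4 decimal places).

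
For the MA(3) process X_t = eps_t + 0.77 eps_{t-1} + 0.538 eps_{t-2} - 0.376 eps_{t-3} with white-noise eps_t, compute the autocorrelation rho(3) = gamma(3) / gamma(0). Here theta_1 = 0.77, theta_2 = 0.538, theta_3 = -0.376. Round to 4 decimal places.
\rho(3) = -0.1858

For an MA(q) process with theta_0 = 1, the autocovariance is
  gamma(k) = sigma^2 * sum_{i=0..q-k} theta_i * theta_{i+k},
and rho(k) = gamma(k) / gamma(0). Sigma^2 cancels.
  numerator   = (1)*(-0.376) = -0.376.
  denominator = (1)^2 + (0.77)^2 + (0.538)^2 + (-0.376)^2 = 2.02372.
  rho(3) = -0.376 / 2.02372 = -0.1858.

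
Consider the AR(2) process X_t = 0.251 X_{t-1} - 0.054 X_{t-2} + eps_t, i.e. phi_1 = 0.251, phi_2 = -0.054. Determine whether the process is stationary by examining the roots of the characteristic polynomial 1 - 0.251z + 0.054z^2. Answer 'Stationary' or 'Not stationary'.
\text{Stationary}

The AR(p) characteristic polynomial is P(z) = 1 - 0.251z + 0.054z^2.
Stationarity requires all roots to lie outside the unit circle, i.e. |z| > 1 for every root.
Set 1 + (-0.251) z + (0.054) z^2 = 0, i.e. a z^2 + b z + c = 0 with a = 0.054, b = -0.251, c = 1.
Discriminant D = b^2 - 4ac = (-0.251)^2 - 4*(0.054)*1 = 0.063001 - (0.216) = -0.152999.
D < 0, so the roots are the complex-conjugate pair z = (-b +/- i sqrt(-D)) / (2a) = 2.3241 +/- 3.6218i.
For a conjugate pair |z|^2 = z * conj(z) = (product of roots) = c/a = 1/(0.054) = 18.518519, so |z| = sqrt(18.518519) = 4.3033 for both roots.
Moduli of all roots: 4.3033, 4.3033.
All moduli strictly greater than 1? Yes.
Verdict: Stationary.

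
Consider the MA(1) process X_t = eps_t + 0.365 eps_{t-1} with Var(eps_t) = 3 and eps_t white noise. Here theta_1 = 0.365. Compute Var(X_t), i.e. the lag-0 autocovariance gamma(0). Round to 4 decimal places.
\gamma(0) = 3.3997

For an MA(q) process X_t = eps_t + sum_i theta_i eps_{t-i} with
Var(eps_t) = sigma^2, the variance is
  gamma(0) = sigma^2 * (1 + sum_i theta_i^2).
  sum_i theta_i^2 = (0.365)^2 = 0.133225.
  gamma(0) = 3 * (1 + 0.133225) = 3 * 1.133225 = 3.399675, which rounds to 3.3997.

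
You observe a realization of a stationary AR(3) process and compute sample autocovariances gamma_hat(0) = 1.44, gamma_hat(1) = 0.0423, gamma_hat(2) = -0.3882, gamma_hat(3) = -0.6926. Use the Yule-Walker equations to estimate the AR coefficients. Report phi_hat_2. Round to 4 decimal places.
\hat\phi_{2} = -0.2520

The Yule-Walker equations for an AR(p) process read, in matrix form,
  Gamma_p phi = r_p,   with   (Gamma_p)_{ij} = gamma(|i - j|),
                       (r_p)_i = gamma(i),   i,j = 1..p.
Substitute the sample gammas (Toeplitz matrix and right-hand side of size 3):
  Gamma_p = [[1.44, 0.0423, -0.3882], [0.0423, 1.44, 0.0423], [-0.3882, 0.0423, 1.44]]
  r_p     = [0.0423, -0.3882, -0.6926]
Written out (R1..R3):
  (R1) 1.44 phi_1 + 0.0423 phi_2 - 0.3882 phi_3 = 0.0423
  (R2) 0.0423 phi_1 + 1.44 phi_2 + 0.0423 phi_3 = -0.3882
  (R3) -0.3882 phi_1 + 0.0423 phi_2 + 1.44 phi_3 = -0.6926
Gaussian elimination:
  R2 <- R2 - (0.0423/1.44) R1 = R2 - (0.029375) R1:  1.438757 phi_2 + 0.053703 phi_3 = -0.389443
  R3 <- R3 - (-0.3882/1.44) R1 = R3 - (-0.269583) R1:  0.053703 phi_2 + 1.335348 phi_3 = -0.681197
  R3 <- R3 - (0.053703/1.438757) R2 = R3 - (0.037326) R2:  1.333343 phi_3 = -0.66666
Back-substitution:
  phi_hat_3 = -0.66666 / 1.333343 = -0.499991
  phi_hat_2 = (-0.389443 - (0.053703)(-0.499991)) / 1.438757 = -0.252017
  phi_hat_1 = (0.0423 - (0.0423)(-0.252017) - (-0.3882)(-0.499991)) / 1.44 = -0.098011
So phi_hat = [-0.0980, -0.2520, -0.5000].
Therefore phi_hat_2 = -0.2520.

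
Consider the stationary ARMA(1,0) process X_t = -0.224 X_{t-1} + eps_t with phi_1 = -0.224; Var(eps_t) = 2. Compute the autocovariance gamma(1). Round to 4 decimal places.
\gamma(1) = -0.4717

Multiply the model equation by X_{t-k} and take expectations. With theta_0 = psi_0 = 1 and psi_j the MA(infinity) weights, this gives
  gamma(k) - sum_i phi_i gamma(k-i) = c_k,
  c_k = sigma^2 * sum_{j=k..q} theta_j psi_{j-k}   (c_k = 0 for k > q),
using gamma(-m) = gamma(m).
Pure AR (q = 0): c_0 = sigma^2 = 2, c_k = 0 for k >= 1.
Equations for k = 0 and k = 1 (AR order 1):
  gamma(0) = phi_1 gamma(1) + c_0
  gamma(1) = phi_1 gamma(0) + c_1
Substituting the second into the first: gamma(0) (1 - phi_1^2) = c_0 + phi_1 c_1, so
  gamma(0) = c_0 / (1 - phi_1^2) = 2 / (1 - (-0.224)^2) = 2 / 0.949824 = 2.105653.
  gamma(1) = phi_1 gamma(0) = (-0.224)(2.105653) = -0.471666.
Therefore gamma(1) = -0.4717 (to 4 decimal places).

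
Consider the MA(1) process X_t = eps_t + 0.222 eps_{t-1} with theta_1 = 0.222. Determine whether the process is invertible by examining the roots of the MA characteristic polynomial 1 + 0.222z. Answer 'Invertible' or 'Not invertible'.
\text{Invertible}

The MA(q) characteristic polynomial is P(z) = 1 + 0.222z.
Invertibility requires all roots to lie outside the unit circle, i.e. |z| > 1 for every root.
This is linear in z: 1 + (0.222) z = 0  =>  z = -1/(0.222) = -4.504505,  |z| = 4.504505.
Moduli of all roots: 4.5045.
All moduli strictly greater than 1? Yes.
Verdict: Invertible.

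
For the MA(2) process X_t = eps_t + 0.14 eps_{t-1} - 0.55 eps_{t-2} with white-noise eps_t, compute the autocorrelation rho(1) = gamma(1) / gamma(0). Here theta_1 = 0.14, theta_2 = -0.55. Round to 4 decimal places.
\rho(1) = 0.0477

For an MA(q) process with theta_0 = 1, the autocovariance is
  gamma(k) = sigma^2 * sum_{i=0..q-k} theta_i * theta_{i+k},
and rho(k) = gamma(k) / gamma(0). Sigma^2 cancels.
  numerator   = (1)*(0.14) + (0.14)*(-0.55) = 0.063.
  denominator = (1)^2 + (0.14)^2 + (-0.55)^2 = 1.3221.
  rho(1) = 0.063 / 1.3221 = 0.0477.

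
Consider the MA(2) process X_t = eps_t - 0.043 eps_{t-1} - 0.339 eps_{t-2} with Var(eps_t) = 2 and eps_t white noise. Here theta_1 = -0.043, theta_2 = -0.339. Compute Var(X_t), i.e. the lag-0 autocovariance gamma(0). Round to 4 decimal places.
\gamma(0) = 2.2335

For an MA(q) process X_t = eps_t + sum_i theta_i eps_{t-i} with
Var(eps_t) = sigma^2, the variance is
  gamma(0) = sigma^2 * (1 + sum_i theta_i^2).
  sum_i theta_i^2 = (-0.043)^2 + (-0.339)^2 = 0.001849 + 0.114921 = 0.11677.
  gamma(0) = 2 * (1 + 0.11677) = 2 * 1.11677 = 2.23354, which rounds to 2.2335.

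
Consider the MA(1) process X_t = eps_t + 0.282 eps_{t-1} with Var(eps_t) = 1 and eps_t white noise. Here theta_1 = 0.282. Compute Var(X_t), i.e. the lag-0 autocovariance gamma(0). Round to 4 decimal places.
\gamma(0) = 1.0795

For an MA(q) process X_t = eps_t + sum_i theta_i eps_{t-i} with
Var(eps_t) = sigma^2, the variance is
  gamma(0) = sigma^2 * (1 + sum_i theta_i^2).
  sum_i theta_i^2 = (0.282)^2 = 0.079524.
  gamma(0) = 1 * (1 + 0.079524) = 1 * 1.079524 = 1.079524, which rounds to 1.0795.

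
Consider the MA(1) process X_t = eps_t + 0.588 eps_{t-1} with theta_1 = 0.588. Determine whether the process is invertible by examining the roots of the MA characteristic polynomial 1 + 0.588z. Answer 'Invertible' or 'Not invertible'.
\text{Invertible}

The MA(q) characteristic polynomial is P(z) = 1 + 0.588z.
Invertibility requires all roots to lie outside the unit circle, i.e. |z| > 1 for every root.
This is linear in z: 1 + (0.588) z = 0  =>  z = -1/(0.588) = -1.70068,  |z| = 1.70068.
Moduli of all roots: 1.7007.
All moduli strictly greater than 1? Yes.
Verdict: Invertible.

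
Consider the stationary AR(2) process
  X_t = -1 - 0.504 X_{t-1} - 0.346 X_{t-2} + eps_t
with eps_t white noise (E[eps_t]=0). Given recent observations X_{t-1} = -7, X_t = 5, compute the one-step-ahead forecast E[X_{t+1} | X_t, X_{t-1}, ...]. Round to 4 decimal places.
E[X_{t+1} \mid \mathcal F_t] = -1.0980

For an AR(p) model X_t = c + sum_i phi_i X_{t-i} + eps_t, the
one-step-ahead conditional mean is
  E[X_{t+1} | X_t, ...] = c + sum_i phi_i X_{t+1-i}.
Substitute known values:
  E[X_{t+1} | ...] = -1 + (-0.504) * (5) + (-0.346) * (-7)
                   = -1.0980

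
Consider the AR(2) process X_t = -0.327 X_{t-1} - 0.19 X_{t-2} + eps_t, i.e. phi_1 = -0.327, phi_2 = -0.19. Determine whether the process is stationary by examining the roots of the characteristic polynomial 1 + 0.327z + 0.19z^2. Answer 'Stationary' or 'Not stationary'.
\text{Stationary}

The AR(p) characteristic polynomial is P(z) = 1 + 0.327z + 0.19z^2.
Stationarity requires all roots to lie outside the unit circle, i.e. |z| > 1 for every root.
Set 1 + (0.327) z + (0.19) z^2 = 0, i.e. a z^2 + b z + c = 0 with a = 0.19, b = 0.327, c = 1.
Discriminant D = b^2 - 4ac = (0.327)^2 - 4*(0.19)*1 = 0.106929 - (0.76) = -0.653071.
D < 0, so the roots are the complex-conjugate pair z = (-b +/- i sqrt(-D)) / (2a) = -0.8605 +/- 2.1267i.
For a conjugate pair |z|^2 = z * conj(z) = (product of roots) = c/a = 1/(0.19) = 5.263158, so |z| = sqrt(5.263158) = 2.2942 for both roots.
Moduli of all roots: 2.2942, 2.2942.
All moduli strictly greater than 1? Yes.
Verdict: Stationary.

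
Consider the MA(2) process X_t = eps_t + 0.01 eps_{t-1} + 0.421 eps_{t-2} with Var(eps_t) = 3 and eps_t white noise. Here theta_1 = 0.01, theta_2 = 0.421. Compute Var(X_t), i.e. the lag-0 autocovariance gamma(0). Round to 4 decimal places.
\gamma(0) = 3.5320

For an MA(q) process X_t = eps_t + sum_i theta_i eps_{t-i} with
Var(eps_t) = sigma^2, the variance is
  gamma(0) = sigma^2 * (1 + sum_i theta_i^2).
  sum_i theta_i^2 = (0.01)^2 + (0.421)^2 = 0.0001 + 0.177241 = 0.177341.
  gamma(0) = 3 * (1 + 0.177341) = 3 * 1.177341 = 3.532023, which rounds to 3.5320.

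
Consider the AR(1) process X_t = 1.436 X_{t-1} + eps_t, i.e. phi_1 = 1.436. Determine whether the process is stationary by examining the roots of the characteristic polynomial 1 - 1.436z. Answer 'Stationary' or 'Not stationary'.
\text{Not stationary}

The AR(p) characteristic polynomial is P(z) = 1 - 1.436z.
Stationarity requires all roots to lie outside the unit circle, i.e. |z| > 1 for every root.
This is linear in z: 1 + (-1.436) z = 0  =>  z = -1/(-1.436) = 0.696379,  |z| = 0.696379.
Moduli of all roots: 0.6964.
All moduli strictly greater than 1? No.
Verdict: Not stationary.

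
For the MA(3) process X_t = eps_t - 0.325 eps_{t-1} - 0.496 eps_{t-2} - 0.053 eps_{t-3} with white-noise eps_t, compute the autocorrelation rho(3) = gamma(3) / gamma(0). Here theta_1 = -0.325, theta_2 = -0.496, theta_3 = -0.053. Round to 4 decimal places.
\rho(3) = -0.0391

For an MA(q) process with theta_0 = 1, the autocovariance is
  gamma(k) = sigma^2 * sum_{i=0..q-k} theta_i * theta_{i+k},
and rho(k) = gamma(k) / gamma(0). Sigma^2 cancels.
  numerator   = (1)*(-0.053) = -0.053.
  denominator = (1)^2 + (-0.325)^2 + (-0.496)^2 + (-0.053)^2 = 1.35445.
  rho(3) = -0.053 / 1.35445 = -0.0391.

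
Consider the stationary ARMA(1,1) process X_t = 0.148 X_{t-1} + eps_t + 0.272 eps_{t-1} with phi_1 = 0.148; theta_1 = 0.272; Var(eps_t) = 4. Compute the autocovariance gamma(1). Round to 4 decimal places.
\gamma(1) = 1.7868

Multiply the model equation by X_{t-k} and take expectations. With theta_0 = psi_0 = 1 and psi_j the MA(infinity) weights, this gives
  gamma(k) - sum_i phi_i gamma(k-i) = c_k,
  c_k = sigma^2 * sum_{j=k..q} theta_j psi_{j-k}   (c_k = 0 for k > q),
using gamma(-m) = gamma(m).
psi-weights needed (psi_j = theta_j + sum_i phi_i psi_{j-i}):
  psi_1 = theta_1 + phi_1 = 0.272 + (0.148) = 0.42
Right-hand sides:
  c_0 = sigma^2 (1 + theta_1 psi_1) = 4 * (1 + (0.272)(0.42)) = 4 * 1.11424 = 4.45696
  c_1 = sigma^2 theta_1 = 4 * (0.272) = 1.088
  c_2 = 0
Equations for k = 0 and k = 1 (AR order 1):
  gamma(0) = phi_1 gamma(1) + c_0
  gamma(1) = phi_1 gamma(0) + c_1
Substituting the second into the first: gamma(0) (1 - phi_1^2) = c_0 + phi_1 c_1, so
  gamma(0) = (c_0 + phi_1 c_1) / (1 - phi_1^2) = (4.45696 + (0.148)(1.088)) / (1 - (0.148)^2) = 4.617984 / 0.978096 = 4.721402.
  gamma(1) = phi_1 gamma(0) + c_1 = (0.148)(4.721402) + (1.088) = 1.786767.
Therefore gamma(1) = 1.7868 (to 4 decimal places).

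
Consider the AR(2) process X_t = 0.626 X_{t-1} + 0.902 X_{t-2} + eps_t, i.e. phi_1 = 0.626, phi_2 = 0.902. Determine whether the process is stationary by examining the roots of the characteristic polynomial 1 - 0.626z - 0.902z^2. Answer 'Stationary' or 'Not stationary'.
\text{Not stationary}

The AR(p) characteristic polynomial is P(z) = 1 - 0.626z - 0.902z^2.
Stationarity requires all roots to lie outside the unit circle, i.e. |z| > 1 for every root.
Set 1 + (-0.626) z + (-0.902) z^2 = 0, i.e. a z^2 + b z + c = 0 with a = -0.902, b = -0.626, c = 1.
Discriminant D = b^2 - 4ac = (-0.626)^2 - 4*(-0.902)*1 = 0.391876 - (-3.608) = 3.999876.
D >= 0, so the roots are real: z = (-b +/- sqrt(D)) / (2a) = (0.626 +/- 1.999969) / (-1.804).
  z_1 = (0.626 + 1.999969) / (-1.804) = -1.4556,   |z_1| = 1.4556.
  z_2 = (0.626 - 1.999969) / (-1.804) = 0.7616,   |z_2| = 0.7616.
Moduli of all roots: 1.4556, 0.7616.
All moduli strictly greater than 1? No.
Verdict: Not stationary.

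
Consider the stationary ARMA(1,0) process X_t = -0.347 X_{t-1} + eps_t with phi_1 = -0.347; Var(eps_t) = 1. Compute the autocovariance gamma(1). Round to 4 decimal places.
\gamma(1) = -0.3945

Multiply the model equation by X_{t-k} and take expectations. With theta_0 = psi_0 = 1 and psi_j the MA(infinity) weights, this gives
  gamma(k) - sum_i phi_i gamma(k-i) = c_k,
  c_k = sigma^2 * sum_{j=k..q} theta_j psi_{j-k}   (c_k = 0 for k > q),
using gamma(-m) = gamma(m).
Pure AR (q = 0): c_0 = sigma^2 = 1, c_k = 0 for k >= 1.
Equations for k = 0 and k = 1 (AR order 1):
  gamma(0) = phi_1 gamma(1) + c_0
  gamma(1) = phi_1 gamma(0) + c_1
Substituting the second into the first: gamma(0) (1 - phi_1^2) = c_0 + phi_1 c_1, so
  gamma(0) = c_0 / (1 - phi_1^2) = 1 / (1 - (-0.347)^2) = 1 / 0.879591 = 1.136892.
  gamma(1) = phi_1 gamma(0) = (-0.347)(1.136892) = -0.394502.
Therefore gamma(1) = -0.3945 (to 4 decimal places).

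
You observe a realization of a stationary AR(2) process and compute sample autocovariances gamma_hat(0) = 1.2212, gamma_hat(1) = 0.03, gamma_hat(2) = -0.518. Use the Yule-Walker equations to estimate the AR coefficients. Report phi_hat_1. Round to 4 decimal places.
\hat\phi_{1} = 0.0350

The Yule-Walker equations for an AR(p) process read, in matrix form,
  Gamma_p phi = r_p,   with   (Gamma_p)_{ij} = gamma(|i - j|),
                       (r_p)_i = gamma(i),   i,j = 1..p.
Substitute the sample gammas (Toeplitz matrix and right-hand side of size 2):
  Gamma_p = [[1.2212, 0.03], [0.03, 1.2212]]
  r_p     = [0.03, -0.518]
Written out:
  1.2212 phi_1 + 0.03 phi_2 = 0.03
  0.03 phi_1 + 1.2212 phi_2 = -0.518
Solve by Cramer's rule:
  det = gamma(0)^2 - gamma(1)^2 = (1.2212)^2 - (0.03)^2 = 1.49132944 - 0.0009 = 1.49042944
  phi_hat_1 = [gamma(1) gamma(0) - gamma(1) gamma(2)] / det = [(0.03)(1.2212) - (0.03)(-0.518)] / 1.49042944 = 0.052176 / 1.49042944 = 0.035
  phi_hat_2 = [gamma(0) gamma(2) - gamma(1)^2] / det = [(1.2212)(-0.518) - (0.03)^2] / 1.49042944 = -0.6334816 / 1.49042944 = -0.425
So phi_hat = [0.0350, -0.4250].
Therefore phi_hat_1 = 0.0350.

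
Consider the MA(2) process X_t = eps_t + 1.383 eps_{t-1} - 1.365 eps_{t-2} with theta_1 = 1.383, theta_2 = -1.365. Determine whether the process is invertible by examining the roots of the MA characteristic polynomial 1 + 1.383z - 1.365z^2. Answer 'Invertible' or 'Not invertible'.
\text{Not invertible}

The MA(q) characteristic polynomial is P(z) = 1 + 1.383z - 1.365z^2.
Invertibility requires all roots to lie outside the unit circle, i.e. |z| > 1 for every root.
Set 1 + (1.383) z + (-1.365) z^2 = 0, i.e. a z^2 + b z + c = 0 with a = -1.365, b = 1.383, c = 1.
Discriminant D = b^2 - 4ac = (1.383)^2 - 4*(-1.365)*1 = 1.912689 - (-5.46) = 7.372689.
D >= 0, so the roots are real: z = (-b +/- sqrt(D)) / (2a) = (-1.383 +/- 2.71527) / (-2.73).
  z_1 = (-1.383 + 2.71527) / (-2.73) = -0.488,   |z_1| = 0.488.
  z_2 = (-1.383 - 2.71527) / (-2.73) = 1.5012,   |z_2| = 1.5012.
Moduli of all roots: 0.4880, 1.5012.
All moduli strictly greater than 1? No.
Verdict: Not invertible.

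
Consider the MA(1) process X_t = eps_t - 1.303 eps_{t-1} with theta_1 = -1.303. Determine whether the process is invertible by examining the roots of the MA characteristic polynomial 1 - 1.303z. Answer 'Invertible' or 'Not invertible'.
\text{Not invertible}

The MA(q) characteristic polynomial is P(z) = 1 - 1.303z.
Invertibility requires all roots to lie outside the unit circle, i.e. |z| > 1 for every root.
This is linear in z: 1 + (-1.303) z = 0  =>  z = -1/(-1.303) = 0.76746,  |z| = 0.76746.
Moduli of all roots: 0.7675.
All moduli strictly greater than 1? No.
Verdict: Not invertible.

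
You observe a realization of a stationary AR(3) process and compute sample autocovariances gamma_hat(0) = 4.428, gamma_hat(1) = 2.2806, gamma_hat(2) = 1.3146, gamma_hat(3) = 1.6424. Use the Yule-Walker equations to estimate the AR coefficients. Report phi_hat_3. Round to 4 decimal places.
\hat\phi_{3} = 0.2760

The Yule-Walker equations for an AR(p) process read, in matrix form,
  Gamma_p phi = r_p,   with   (Gamma_p)_{ij} = gamma(|i - j|),
                       (r_p)_i = gamma(i),   i,j = 1..p.
Substitute the sample gammas (Toeplitz matrix and right-hand side of size 3):
  Gamma_p = [[4.428, 2.2806, 1.3146], [2.2806, 4.428, 2.2806], [1.3146, 2.2806, 4.428]]
  r_p     = [2.2806, 1.3146, 1.6424]
Written out (R1..R3):
  (R1) 4.428 phi_1 + 2.2806 phi_2 + 1.3146 phi_3 = 2.2806
  (R2) 2.2806 phi_1 + 4.428 phi_2 + 2.2806 phi_3 = 1.3146
  (R3) 1.3146 phi_1 + 2.2806 phi_2 + 4.428 phi_3 = 1.6424
Gaussian elimination:
  R2 <- R2 - (2.2806/4.428) R1 = R2 - (0.515041) R1:  3.253398 phi_2 + 1.603528 phi_3 = 0.139998
  R3 <- R3 - (1.3146/4.428) R1 = R3 - (0.296883) R1:  1.603528 phi_2 + 4.037717 phi_3 = 0.965328
  R3 <- R3 - (1.603528/3.253398) R2 = R3 - (0.492878) R2:  3.247374 phi_3 = 0.896326
Back-substitution:
  phi_hat_3 = 0.896326 / 3.247374 = 0.276015
  phi_hat_2 = (0.139998 - (1.603528)(0.276015)) / 3.253398 = -0.09301
  phi_hat_1 = (2.2806 - (2.2806)(-0.09301) - (1.3146)(0.276015)) / 4.428 = 0.481
So phi_hat = [0.4810, -0.0930, 0.2760].
Therefore phi_hat_3 = 0.2760.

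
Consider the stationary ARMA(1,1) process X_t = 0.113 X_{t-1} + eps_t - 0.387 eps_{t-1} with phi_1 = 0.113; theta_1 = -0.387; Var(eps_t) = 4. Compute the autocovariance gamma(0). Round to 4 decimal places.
\gamma(0) = 4.3042

Multiply the model equation by X_{t-k} and take expectations. With theta_0 = psi_0 = 1 and psi_j the MA(infinity) weights, this gives
  gamma(k) - sum_i phi_i gamma(k-i) = c_k,
  c_k = sigma^2 * sum_{j=k..q} theta_j psi_{j-k}   (c_k = 0 for k > q),
using gamma(-m) = gamma(m).
psi-weights needed (psi_j = theta_j + sum_i phi_i psi_{j-i}):
  psi_1 = theta_1 + phi_1 = -0.387 + (0.113) = -0.274
Right-hand sides:
  c_0 = sigma^2 (1 + theta_1 psi_1) = 4 * (1 + (-0.387)(-0.274)) = 4 * 1.106038 = 4.424152
  c_1 = sigma^2 theta_1 = 4 * (-0.387) = -1.548
  c_2 = 0
Equations for k = 0 and k = 1 (AR order 1):
  gamma(0) = phi_1 gamma(1) + c_0
  gamma(1) = phi_1 gamma(0) + c_1
Substituting the second into the first: gamma(0) (1 - phi_1^2) = c_0 + phi_1 c_1, so
  gamma(0) = (c_0 + phi_1 c_1) / (1 - phi_1^2) = (4.424152 + (0.113)(-1.548)) / (1 - (0.113)^2) = 4.249228 / 0.987231 = 4.304188.
Therefore gamma(0) = 4.3042 (to 4 decimal places).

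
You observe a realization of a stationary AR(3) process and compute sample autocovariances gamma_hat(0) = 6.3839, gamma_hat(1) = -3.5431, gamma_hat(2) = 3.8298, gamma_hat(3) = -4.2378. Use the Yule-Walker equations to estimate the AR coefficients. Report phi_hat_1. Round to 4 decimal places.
\hat\phi_{1} = -0.1450

The Yule-Walker equations for an AR(p) process read, in matrix form,
  Gamma_p phi = r_p,   with   (Gamma_p)_{ij} = gamma(|i - j|),
                       (r_p)_i = gamma(i),   i,j = 1..p.
Substitute the sample gammas (Toeplitz matrix and right-hand side of size 3):
  Gamma_p = [[6.3839, -3.5431, 3.8298], [-3.5431, 6.3839, -3.5431], [3.8298, -3.5431, 6.3839]]
  r_p     = [-3.5431, 3.8298, -4.2378]
Written out (R1..R3):
  (R1) 6.3839 phi_1 - 3.5431 phi_2 + 3.8298 phi_3 = -3.5431
  (R2) -3.5431 phi_1 + 6.3839 phi_2 - 3.5431 phi_3 = 3.8298
  (R3) 3.8298 phi_1 - 3.5431 phi_2 + 6.3839 phi_3 = -4.2378
Gaussian elimination:
  R2 <- R2 - (-3.5431/6.3839) R1 = R2 - (-0.555006) R1:  4.41746 phi_2 - 1.41754 phi_3 = 1.86336
  R3 <- R3 - (3.8298/6.3839) R1 = R3 - (0.599915) R1:  -1.41754 phi_2 + 4.086344 phi_3 = -2.11224
  R3 <- R3 - (-1.41754/4.41746) R2 = R3 - (-0.320895) R2:  3.631463 phi_3 = -1.514297
Back-substitution:
  phi_hat_3 = -1.514297 / 3.631463 = -0.416994
  phi_hat_2 = (1.86336 - (-1.41754)(-0.416994)) / 4.41746 = 0.288006
  phi_hat_1 = (-3.5431 - (-3.5431)(0.288006) - (3.8298)(-0.416994)) / 6.3839 = -0.145
So phi_hat = [-0.1450, 0.2880, -0.4170].
Therefore phi_hat_1 = -0.1450.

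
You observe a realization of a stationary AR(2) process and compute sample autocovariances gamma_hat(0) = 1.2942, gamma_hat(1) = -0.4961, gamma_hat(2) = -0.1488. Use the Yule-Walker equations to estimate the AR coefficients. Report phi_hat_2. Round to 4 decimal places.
\hat\phi_{2} = -0.3070

The Yule-Walker equations for an AR(p) process read, in matrix form,
  Gamma_p phi = r_p,   with   (Gamma_p)_{ij} = gamma(|i - j|),
                       (r_p)_i = gamma(i),   i,j = 1..p.
Substitute the sample gammas (Toeplitz matrix and right-hand side of size 2):
  Gamma_p = [[1.2942, -0.4961], [-0.4961, 1.2942]]
  r_p     = [-0.4961, -0.1488]
Written out:
  1.2942 phi_1 - 0.4961 phi_2 = -0.4961
  -0.4961 phi_1 + 1.2942 phi_2 = -0.1488
Solve by Cramer's rule:
  det = gamma(0)^2 - gamma(1)^2 = (1.2942)^2 - (-0.4961)^2 = 1.67495364 - 0.24611521 = 1.42883843
  phi_hat_1 = [gamma(1) gamma(0) - gamma(1) gamma(2)] / det = [(-0.4961)(1.2942) - (-0.4961)(-0.1488)] / 1.42883843 = -0.7158723 / 1.42883843 = -0.501
  phi_hat_2 = [gamma(0) gamma(2) - gamma(1)^2] / det = [(1.2942)(-0.1488) - (-0.4961)^2] / 1.42883843 = -0.43869217 / 1.42883843 = -0.307
So phi_hat = [-0.5010, -0.3070].
Therefore phi_hat_2 = -0.3070.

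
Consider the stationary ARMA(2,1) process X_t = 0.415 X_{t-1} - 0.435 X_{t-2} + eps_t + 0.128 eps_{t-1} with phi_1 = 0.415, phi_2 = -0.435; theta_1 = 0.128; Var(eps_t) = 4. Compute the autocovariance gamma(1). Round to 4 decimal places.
\gamma(1) = 2.0546

Multiply the model equation by X_{t-k} and take expectations. With theta_0 = psi_0 = 1 and psi_j the MA(infinity) weights, this gives
  gamma(k) - sum_i phi_i gamma(k-i) = c_k,
  c_k = sigma^2 * sum_{j=k..q} theta_j psi_{j-k}   (c_k = 0 for k > q),
using gamma(-m) = gamma(m).
psi-weights needed (psi_j = theta_j + sum_i phi_i psi_{j-i}):
  psi_1 = theta_1 + phi_1 = 0.128 + (0.415) = 0.543
Right-hand sides:
  c_0 = sigma^2 (1 + theta_1 psi_1) = 4 * (1 + (0.128)(0.543)) = 4 * 1.069504 = 4.278016
  c_1 = sigma^2 theta_1 = 4 * (0.128) = 0.512
  c_2 = 0
Equations for k = 0, 1, 2 (AR order 2, c_2 = 0):
  (E0) gamma(0) = phi_1 gamma(1) + phi_2 gamma(2) + c_0
  (E1) gamma(1) = phi_1 gamma(0) + phi_2 gamma(1) + c_1
  (E2) gamma(2) = phi_1 gamma(1) + phi_2 gamma(0)
From (E1): gamma(1) = A gamma(0) + B with
  A = phi_1 / (1 - phi_2) = 0.415 / 1.435 = 0.289199,   B = c_1 / (1 - phi_2) = 0.512 / 1.435 = 0.356794.
Insert (E2) into (E0): gamma(0) (1 - phi_2^2) = phi_1 (1 + phi_2) gamma(1) + c_0.
  phi_1 (1 + phi_2) = (0.415)(0.565) = 0.234475,   1 - phi_2^2 = 0.810775.
Replace gamma(1) by A gamma(0) + B and collect gamma(0):
  gamma(0) [0.810775 - (0.234475)(0.289199)] = (0.234475)(0.356794) + 4.278016
  gamma(0) * 0.742965 = 4.361675
  gamma(0) = 4.361675 / 0.742965 = 5.870632.
  gamma(1) = A gamma(0) + B = (0.289199)(5.870632) + (0.356794) = 2.054573.
Therefore gamma(1) = 2.0546 (to 4 decimal places).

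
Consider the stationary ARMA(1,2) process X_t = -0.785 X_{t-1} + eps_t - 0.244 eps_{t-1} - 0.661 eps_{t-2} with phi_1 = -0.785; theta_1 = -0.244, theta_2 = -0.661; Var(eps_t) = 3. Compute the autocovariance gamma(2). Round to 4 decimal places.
\gamma(2) = 0.8997

Multiply the model equation by X_{t-k} and take expectations. With theta_0 = psi_0 = 1 and psi_j the MA(infinity) weights, this gives
  gamma(k) - sum_i phi_i gamma(k-i) = c_k,
  c_k = sigma^2 * sum_{j=k..q} theta_j psi_{j-k}   (c_k = 0 for k > q),
using gamma(-m) = gamma(m).
psi-weights needed (psi_j = theta_j + sum_i phi_i psi_{j-i}):
  psi_1 = theta_1 + phi_1 = -0.244 + (-0.785) = -1.029
  psi_2 = theta_2 + phi_1 psi_1 = -0.661 + (-0.785)(-1.029) = 0.146765
Right-hand sides:
  c_0 = sigma^2 (1 + theta_1 psi_1 + theta_2 psi_2) = 3 * (1 + (-0.244)(-1.029) + (-0.661)(0.146765)) = 3 * 1.154064 = 3.462193
  c_1 = sigma^2 (theta_1 + theta_2 psi_1) = 3 * (-0.244 + (-0.661)(-1.029)) = 1.308507
  c_2 = sigma^2 theta_2 = 3 * (-0.661) = -1.983
Equations for k = 0 and k = 1 (AR order 1):
  gamma(0) = phi_1 gamma(1) + c_0
  gamma(1) = phi_1 gamma(0) + c_1
Substituting the second into the first: gamma(0) (1 - phi_1^2) = c_0 + phi_1 c_1, so
  gamma(0) = (c_0 + phi_1 c_1) / (1 - phi_1^2) = (3.462193 + (-0.785)(1.308507)) / (1 - (-0.785)^2) = 2.435015 / 0.383775 = 6.344903.
  gamma(1) = phi_1 gamma(0) + c_1 = (-0.785)(6.344903) + (1.308507) = -3.672242.
For k = 2: gamma(2) = phi_1 gamma(1) + c_2
  = (-0.785)(-3.672242) + (-1.983) = 0.89971.
Therefore gamma(2) = 0.8997 (to 4 decimal places).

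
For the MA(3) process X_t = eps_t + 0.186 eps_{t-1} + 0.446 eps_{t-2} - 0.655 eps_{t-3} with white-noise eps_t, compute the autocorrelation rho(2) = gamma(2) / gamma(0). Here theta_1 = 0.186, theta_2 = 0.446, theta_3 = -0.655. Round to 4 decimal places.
\rho(2) = 0.1950

For an MA(q) process with theta_0 = 1, the autocovariance is
  gamma(k) = sigma^2 * sum_{i=0..q-k} theta_i * theta_{i+k},
and rho(k) = gamma(k) / gamma(0). Sigma^2 cancels.
  numerator   = (1)*(0.446) + (0.186)*(-0.655) = 0.32417.
  denominator = (1)^2 + (0.186)^2 + (0.446)^2 + (-0.655)^2 = 1.662537.
  rho(2) = 0.32417 / 1.662537 = 0.1950.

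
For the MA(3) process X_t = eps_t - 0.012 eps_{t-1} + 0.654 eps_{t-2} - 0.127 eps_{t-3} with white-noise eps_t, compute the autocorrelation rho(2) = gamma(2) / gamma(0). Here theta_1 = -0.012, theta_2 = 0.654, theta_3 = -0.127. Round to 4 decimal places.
\rho(2) = 0.4540

For an MA(q) process with theta_0 = 1, the autocovariance is
  gamma(k) = sigma^2 * sum_{i=0..q-k} theta_i * theta_{i+k},
and rho(k) = gamma(k) / gamma(0). Sigma^2 cancels.
  numerator   = (1)*(0.654) + (-0.012)*(-0.127) = 0.655524.
  denominator = (1)^2 + (-0.012)^2 + (0.654)^2 + (-0.127)^2 = 1.443989.
  rho(2) = 0.655524 / 1.443989 = 0.4540.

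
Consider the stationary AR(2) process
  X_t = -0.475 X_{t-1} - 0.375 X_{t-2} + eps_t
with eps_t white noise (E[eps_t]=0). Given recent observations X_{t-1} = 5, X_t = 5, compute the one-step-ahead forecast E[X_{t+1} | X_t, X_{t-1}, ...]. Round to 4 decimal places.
E[X_{t+1} \mid \mathcal F_t] = -4.2500

For an AR(p) model X_t = c + sum_i phi_i X_{t-i} + eps_t, the
one-step-ahead conditional mean is
  E[X_{t+1} | X_t, ...] = c + sum_i phi_i X_{t+1-i}.
Substitute known values:
  E[X_{t+1} | ...] = (-0.475) * (5) + (-0.375) * (5)
                   = -4.2500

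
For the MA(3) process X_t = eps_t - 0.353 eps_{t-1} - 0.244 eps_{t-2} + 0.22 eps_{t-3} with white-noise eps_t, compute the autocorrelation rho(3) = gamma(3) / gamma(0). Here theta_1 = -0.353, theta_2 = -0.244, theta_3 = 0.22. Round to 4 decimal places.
\rho(3) = 0.1785

For an MA(q) process with theta_0 = 1, the autocovariance is
  gamma(k) = sigma^2 * sum_{i=0..q-k} theta_i * theta_{i+k},
and rho(k) = gamma(k) / gamma(0). Sigma^2 cancels.
  numerator   = (1)*(0.22) = 0.22.
  denominator = (1)^2 + (-0.353)^2 + (-0.244)^2 + (0.22)^2 = 1.232545.
  rho(3) = 0.22 / 1.232545 = 0.1785.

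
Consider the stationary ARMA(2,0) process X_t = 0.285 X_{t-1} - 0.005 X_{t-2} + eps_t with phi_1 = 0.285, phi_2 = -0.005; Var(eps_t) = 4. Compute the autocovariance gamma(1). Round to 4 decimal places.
\gamma(1) = 1.2336

Multiply the model equation by X_{t-k} and take expectations. With theta_0 = psi_0 = 1 and psi_j the MA(infinity) weights, this gives
  gamma(k) - sum_i phi_i gamma(k-i) = c_k,
  c_k = sigma^2 * sum_{j=k..q} theta_j psi_{j-k}   (c_k = 0 for k > q),
using gamma(-m) = gamma(m).
Pure AR (q = 0): c_0 = sigma^2 = 4, c_k = 0 for k >= 1.
Equations for k = 0, 1, 2 (AR order 2, c_2 = 0):
  (E0) gamma(0) = phi_1 gamma(1) + phi_2 gamma(2) + c_0
  (E1) gamma(1) = phi_1 gamma(0) + phi_2 gamma(1) + c_1
  (E2) gamma(2) = phi_1 gamma(1) + phi_2 gamma(0)
From (E1): gamma(1) = A gamma(0) + B with
  A = phi_1 / (1 - phi_2) = 0.285 / 1.005 = 0.283582,   B = c_1 / (1 - phi_2) = 0 / 1.005 = 0.
Insert (E2) into (E0): gamma(0) (1 - phi_2^2) = phi_1 (1 + phi_2) gamma(1) + c_0.
  phi_1 (1 + phi_2) = (0.285)(0.995) = 0.283575,   1 - phi_2^2 = 0.999975.
Replace gamma(1) by A gamma(0) + B and collect gamma(0):
  gamma(0) [0.999975 - (0.283575)(0.283582)] = c_0 = 4
  gamma(0) * 0.919558 = 4
  gamma(0) = 4 / 0.919558 = 4.349915.
  gamma(1) = A gamma(0) = (0.283582)(4.349915) = 1.233558.
Therefore gamma(1) = 1.2336 (to 4 decimal places).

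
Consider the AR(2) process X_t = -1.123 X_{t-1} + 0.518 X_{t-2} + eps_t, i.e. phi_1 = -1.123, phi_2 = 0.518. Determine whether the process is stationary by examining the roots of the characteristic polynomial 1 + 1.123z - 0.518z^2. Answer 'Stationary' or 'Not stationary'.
\text{Not stationary}

The AR(p) characteristic polynomial is P(z) = 1 + 1.123z - 0.518z^2.
Stationarity requires all roots to lie outside the unit circle, i.e. |z| > 1 for every root.
Set 1 + (1.123) z + (-0.518) z^2 = 0, i.e. a z^2 + b z + c = 0 with a = -0.518, b = 1.123, c = 1.
Discriminant D = b^2 - 4ac = (1.123)^2 - 4*(-0.518)*1 = 1.261129 - (-2.072) = 3.333129.
D >= 0, so the roots are real: z = (-b +/- sqrt(D)) / (2a) = (-1.123 +/- 1.825686) / (-1.036).
  z_1 = (-1.123 + 1.825686) / (-1.036) = -0.6783,   |z_1| = 0.6783.
  z_2 = (-1.123 - 1.825686) / (-1.036) = 2.8462,   |z_2| = 2.8462.
Moduli of all roots: 0.6783, 2.8462.
All moduli strictly greater than 1? No.
Verdict: Not stationary.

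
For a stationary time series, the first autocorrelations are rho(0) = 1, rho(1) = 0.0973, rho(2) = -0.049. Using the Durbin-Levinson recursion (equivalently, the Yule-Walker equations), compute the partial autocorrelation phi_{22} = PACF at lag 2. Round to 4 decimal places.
\phi_{22} = -0.0590

The PACF at lag k is phi_{kk}, the last component of the solution
to the Yule-Walker system G_k phi = r_k where
  (G_k)_{ij} = rho(|i - j|), (r_k)_i = rho(i), i,j = 1..k.
Equivalently, Durbin-Levinson gives phi_{kk} iteratively:
  phi_{11} = rho(1)
  phi_{kk} = [rho(k) - sum_{j=1..k-1} phi_{k-1,j} rho(k-j)]
            / [1 - sum_{j=1..k-1} phi_{k-1,j} rho(j)],
  phi_{k,j} = phi_{k-1,j} - phi_{kk} phi_{k-1,k-j},  j = 1..k-1.
Step k = 1:
  phi_11 = rho(1) = 0.0973.
Step k = 2:
  phi_22 = [rho(2) - phi_11 rho(1)] / [1 - phi_11 rho(1)] = [-0.049 - (0.0973)(0.0973)] / [1 - (0.0973)(0.0973)]
         = -0.05846729 / 0.99053271 = -0.059.
Therefore phi_{22} = -0.0590.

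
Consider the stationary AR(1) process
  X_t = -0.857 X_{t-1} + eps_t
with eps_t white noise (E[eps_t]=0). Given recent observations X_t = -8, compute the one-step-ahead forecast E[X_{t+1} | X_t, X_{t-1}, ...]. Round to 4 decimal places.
E[X_{t+1} \mid \mathcal F_t] = 6.8560

For an AR(p) model X_t = c + sum_i phi_i X_{t-i} + eps_t, the
one-step-ahead conditional mean is
  E[X_{t+1} | X_t, ...] = c + sum_i phi_i X_{t+1-i}.
Substitute known values:
  E[X_{t+1} | ...] = (-0.857) * (-8)
                   = 6.8560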